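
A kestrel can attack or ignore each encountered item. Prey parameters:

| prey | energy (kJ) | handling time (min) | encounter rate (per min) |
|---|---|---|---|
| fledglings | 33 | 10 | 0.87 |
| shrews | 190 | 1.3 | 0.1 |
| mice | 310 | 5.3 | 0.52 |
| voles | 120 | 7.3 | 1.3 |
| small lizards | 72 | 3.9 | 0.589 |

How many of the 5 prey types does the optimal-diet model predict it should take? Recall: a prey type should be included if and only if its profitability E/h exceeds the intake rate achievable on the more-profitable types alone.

2

Profitabilities (E/h, kJ/min): shrews 146, mice 58.5, small lizards 18.5, voles 16.4, fledglings 3.3. Add prey in this order while the next type's profitability exceeds the intake rate on those already taken.
Rate on top 1: 16.81. mice: 58.5 > 16.81 → include.
Rate on top 2: 46.37. small lizards: 18.5 < 46.37 → exclude; stop.
Optimal diet: shrews, mice — 2 of 5 types.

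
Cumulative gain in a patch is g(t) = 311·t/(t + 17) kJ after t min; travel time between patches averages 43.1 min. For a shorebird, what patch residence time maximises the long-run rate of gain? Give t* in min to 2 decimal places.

Maximise g(t)/(T+t): set derivative to zero → g'(t)(T+t) = g(t).
g'(t) = 311·17/(t + 17)². Setting 311·17/(t+17)² = 311t/[(t+17)(43.1+t)] gives 17(43.1+t) = t(t+17), so t² = 17×43.1 = 732.7.
t* = √732.7 = 27.07 min.

27.07 min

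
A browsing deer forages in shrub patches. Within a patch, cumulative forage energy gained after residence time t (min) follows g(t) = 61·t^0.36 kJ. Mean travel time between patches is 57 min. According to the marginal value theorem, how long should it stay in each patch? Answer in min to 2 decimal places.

32.06 min

Optimal t* satisfies g'(t*) = g(t*)/(T + t*).
g'(t) = 0.36·61·t^-0.64. Setting 0.36·61·t^-0.64 = 61·t^0.36/(57+t) gives 0.36(57+t) = t, so 0.64·t = 0.36×57.
t* = 0.36×57/0.64 = 32.06 min.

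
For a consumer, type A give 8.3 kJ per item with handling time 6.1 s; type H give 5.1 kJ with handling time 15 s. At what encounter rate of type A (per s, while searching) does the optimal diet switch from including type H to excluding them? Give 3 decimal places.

Drop type H once their profitability E₂/h₂ falls below the rate achievable on type A alone: E₂/h₂ = λE₁/(1 + λh₁).
Solve for λ: λE₁h₂ = E₂(1 + λh₁) → λ(E₁h₂ − E₂h₁) = E₂ → λ = E₂/(E₁h₂ − E₂h₁).
λ = 5.1/(8.3×15 − 5.1×6.1) = 5.1/93.39 = 0.05461 per s.

0.055 per s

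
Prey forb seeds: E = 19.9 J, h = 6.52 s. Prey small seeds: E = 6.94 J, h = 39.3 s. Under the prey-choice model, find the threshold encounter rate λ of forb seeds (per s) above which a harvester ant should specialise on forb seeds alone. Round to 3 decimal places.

The zero-one rule: include small seeds iff E₂/h₂ > λE₁/(1+λh₁). Equality gives the switch point.
λE₁h₂ = E₂ + λE₂h₁ ⇒ λ = E₂/(E₁h₂ − E₂h₁) = 6.94/(782.1 − 45.25) = 0.009419 per s.

0.009 per s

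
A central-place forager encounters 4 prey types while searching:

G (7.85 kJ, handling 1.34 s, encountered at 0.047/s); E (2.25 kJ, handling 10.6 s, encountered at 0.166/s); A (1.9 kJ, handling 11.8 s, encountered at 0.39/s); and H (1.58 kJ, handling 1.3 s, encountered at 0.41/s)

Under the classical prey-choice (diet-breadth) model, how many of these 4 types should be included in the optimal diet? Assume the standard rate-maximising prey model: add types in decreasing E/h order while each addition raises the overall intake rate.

Profitabilities (E/h, kJ/s): G 5.86, H 1.22, E 0.212, A 0.161. Add prey in this order while the next type's profitability exceeds the intake rate on those already taken.
Rate on top 1: 0.3471. H: 1.22 > 0.3471 → include.
Rate on top 2: 0.6371. E: 0.212 < 0.6371 → exclude; stop.
Optimal diet: G, H — 2 of 4 types.

2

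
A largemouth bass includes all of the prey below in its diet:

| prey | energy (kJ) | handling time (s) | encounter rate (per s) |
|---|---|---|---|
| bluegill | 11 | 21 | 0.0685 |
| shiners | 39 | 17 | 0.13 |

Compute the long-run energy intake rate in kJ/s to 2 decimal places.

Energy encountered per unit search time: 0.0685×11 + 0.13×39 = 5.824 kJ/s.
Handling time per unit search time: 0.0685×21 + 0.13×17 = 3.649.
Rate = 5.824/(1 + 3.649) = 1.253 kJ/s.

1.25 kJ/s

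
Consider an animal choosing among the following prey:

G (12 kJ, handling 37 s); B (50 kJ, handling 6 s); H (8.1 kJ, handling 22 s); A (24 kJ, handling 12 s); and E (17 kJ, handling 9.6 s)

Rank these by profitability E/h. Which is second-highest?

A

In descending order of E/h:
B: 50/6 = 8.33 kJ/s
A: 24/12 = 2 kJ/s
E: 17/9.6 = 1.77 kJ/s
H: 8.1/22 = 0.368 kJ/s
G: 12/37 = 0.324 kJ/s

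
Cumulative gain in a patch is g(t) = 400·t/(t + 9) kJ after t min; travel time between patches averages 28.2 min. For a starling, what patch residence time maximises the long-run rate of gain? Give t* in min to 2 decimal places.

Maximise g(t)/(T+t): set derivative to zero → g'(t)(T+t) = g(t).
g'(t) = 400·9/(t + 9)². Setting 400·9/(t+9)² = 400t/[(t+9)(28.2+t)] gives 9(28.2+t) = t(t+9), so t² = 9×28.2 = 253.8.
t* = √253.8 = 15.93 min.

15.93 min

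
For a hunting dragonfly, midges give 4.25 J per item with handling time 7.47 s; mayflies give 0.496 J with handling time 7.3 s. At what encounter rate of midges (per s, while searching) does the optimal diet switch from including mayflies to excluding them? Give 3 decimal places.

The zero-one rule: include mayflies iff E₂/h₂ > λE₁/(1+λh₁). Equality gives the switch point.
λE₁h₂ = E₂ + λE₂h₁ ⇒ λ = E₂/(E₁h₂ − E₂h₁) = 0.496/(31.02 − 3.705) = 0.01816 per s.

0.018 per s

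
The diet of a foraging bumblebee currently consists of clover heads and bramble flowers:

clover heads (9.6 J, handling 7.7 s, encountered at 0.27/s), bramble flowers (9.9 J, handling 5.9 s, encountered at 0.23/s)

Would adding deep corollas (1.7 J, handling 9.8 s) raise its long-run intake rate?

No

Current rate: (0.27×9.6 + 0.23×9.9)/(1 + 0.27×7.7 + 0.23×5.9) = 1.098 J/s.
Profitability of deep corollas: 1.7/9.8 = 0.1735 J/s.
Since 0.1735 < R, time spent handling deep corollas is better spent searching.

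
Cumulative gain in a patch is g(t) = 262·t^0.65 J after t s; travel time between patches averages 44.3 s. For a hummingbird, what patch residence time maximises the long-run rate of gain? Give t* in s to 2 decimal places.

Maximise g(t)/(T+t): set derivative to zero → g'(t)(T+t) = g(t).
g'(t) = 0.65·262·t^-0.35. Setting 0.65·262·t^-0.35 = 262·t^0.65/(44.3+t) gives 0.65(44.3+t) = t, so 0.35·t = 0.65×44.3.
t* = 0.65×44.3/0.35 = 82.27 s.

82.27 s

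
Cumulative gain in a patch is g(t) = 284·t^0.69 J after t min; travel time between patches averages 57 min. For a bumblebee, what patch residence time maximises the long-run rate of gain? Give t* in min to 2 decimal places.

126.87 min

Optimal t* satisfies g'(t*) = g(t*)/(T + t*).
g'(t) = 0.69·284·t^-0.31. Setting 0.69·284·t^-0.31 = 284·t^0.69/(57+t) gives 0.69(57+t) = t, so 0.31·t = 0.69×57.
t* = 0.69×57/0.31 = 126.9 min.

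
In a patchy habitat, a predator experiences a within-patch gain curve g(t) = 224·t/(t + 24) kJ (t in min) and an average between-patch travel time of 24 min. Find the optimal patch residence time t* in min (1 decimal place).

24.0 min

Optimal t* satisfies g'(t*) = g(t*)/(T + t*).
g'(t) = 224·24/(t + 24)². Setting 224·24/(t+24)² = 224t/[(t+24)(24+t)] gives 24(24+t) = t(t+24), so t² = 24×24 = 576.
t* = √576 = 24 min.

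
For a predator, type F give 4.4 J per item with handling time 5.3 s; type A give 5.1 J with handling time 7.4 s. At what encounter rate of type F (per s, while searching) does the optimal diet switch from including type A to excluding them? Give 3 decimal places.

0.922 per s

Drop type A once their profitability E₂/h₂ falls below the rate achievable on type F alone: E₂/h₂ = λE₁/(1 + λh₁).
Solve for λ: λE₁h₂ = E₂(1 + λh₁) → λ(E₁h₂ − E₂h₁) = E₂ → λ = E₂/(E₁h₂ − E₂h₁).
λ = 5.1/(4.4×7.4 − 5.1×5.3) = 5.1/5.53 = 0.9222 per s.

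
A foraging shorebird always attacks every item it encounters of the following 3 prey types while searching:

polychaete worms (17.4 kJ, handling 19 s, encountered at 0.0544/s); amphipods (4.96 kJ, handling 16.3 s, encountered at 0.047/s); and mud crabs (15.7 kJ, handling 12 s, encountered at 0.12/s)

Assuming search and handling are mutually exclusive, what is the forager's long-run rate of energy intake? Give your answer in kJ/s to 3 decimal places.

R = Σλ_iE_i / (1 + Σλ_ih_i)
Numerator: 0.0544×17.4 + 0.047×4.96 + 0.12×15.7 = 3.064
Denominator: 1 + 0.0544×19 + 0.047×16.3 + 0.12×12 = 4.24
R = 3.064/4.24 = 0.7226 kJ/s

0.723 kJ/s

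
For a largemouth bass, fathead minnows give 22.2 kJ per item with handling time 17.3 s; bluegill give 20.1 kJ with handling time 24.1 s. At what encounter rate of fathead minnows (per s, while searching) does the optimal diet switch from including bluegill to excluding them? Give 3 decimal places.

0.107 per s

The zero-one rule: include bluegill iff E₂/h₂ > λE₁/(1+λh₁). Equality gives the switch point.
λE₁h₂ = E₂ + λE₂h₁ ⇒ λ = E₂/(E₁h₂ − E₂h₁) = 20.1/(535 − 347.7) = 0.1073 per s.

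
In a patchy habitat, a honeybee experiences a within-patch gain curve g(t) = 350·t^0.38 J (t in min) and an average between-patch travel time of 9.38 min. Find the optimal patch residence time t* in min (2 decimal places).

By the marginal value theorem, leave when the instantaneous gain rate g'(t) equals the habitat-wide average g(t)/(T + t).
g'(t) = 0.38·350·t^-0.62. Setting 0.38·350·t^-0.62 = 350·t^0.38/(9.38+t) gives 0.38(9.38+t) = t, so 0.62·t = 0.38×9.38.
t* = 0.38×9.38/0.62 = 5.749 min.

5.75 min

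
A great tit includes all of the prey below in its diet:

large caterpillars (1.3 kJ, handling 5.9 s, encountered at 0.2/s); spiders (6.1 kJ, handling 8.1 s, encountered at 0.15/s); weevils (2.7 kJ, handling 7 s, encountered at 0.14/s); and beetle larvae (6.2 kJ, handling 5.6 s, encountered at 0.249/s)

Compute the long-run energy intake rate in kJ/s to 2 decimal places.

0.54 kJ/s

R = (0.2×1.3 + 0.15×6.1 + 0.14×2.7 + 0.249×6.2) / (1 + 0.2×5.9 + 0.15×8.1 + 0.14×7 + 0.249×5.6) = 3.097/5.769 = 0.5368 kJ/s.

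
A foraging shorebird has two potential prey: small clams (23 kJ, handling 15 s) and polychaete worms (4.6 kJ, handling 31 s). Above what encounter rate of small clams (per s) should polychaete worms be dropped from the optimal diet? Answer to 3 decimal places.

0.007 per s

Drop polychaete worms once their profitability E₂/h₂ falls below the rate achievable on small clams alone: E₂/h₂ = λE₁/(1 + λh₁).
Solve for λ: λE₁h₂ = E₂(1 + λh₁) → λ(E₁h₂ − E₂h₁) = E₂ → λ = E₂/(E₁h₂ − E₂h₁).
λ = 4.6/(23×31 − 4.6×15) = 4.6/644 = 0.007143 per s.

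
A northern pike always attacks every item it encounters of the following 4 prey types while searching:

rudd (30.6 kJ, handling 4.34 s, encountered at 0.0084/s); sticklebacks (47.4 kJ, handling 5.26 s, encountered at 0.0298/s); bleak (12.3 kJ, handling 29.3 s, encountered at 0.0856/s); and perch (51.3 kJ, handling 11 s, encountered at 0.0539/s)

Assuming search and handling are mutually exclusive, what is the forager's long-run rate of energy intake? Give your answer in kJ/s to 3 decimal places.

1.278 kJ/s

Energy encountered per unit search time: 0.0084×30.6 + 0.0298×47.4 + 0.0856×12.3 + 0.0539×51.3 = 5.488 kJ/s.
Handling time per unit search time: 0.0084×4.34 + 0.0298×5.26 + 0.0856×29.3 + 0.0539×11 = 3.294.
Rate = 5.488/(1 + 3.294) = 1.278 kJ/s.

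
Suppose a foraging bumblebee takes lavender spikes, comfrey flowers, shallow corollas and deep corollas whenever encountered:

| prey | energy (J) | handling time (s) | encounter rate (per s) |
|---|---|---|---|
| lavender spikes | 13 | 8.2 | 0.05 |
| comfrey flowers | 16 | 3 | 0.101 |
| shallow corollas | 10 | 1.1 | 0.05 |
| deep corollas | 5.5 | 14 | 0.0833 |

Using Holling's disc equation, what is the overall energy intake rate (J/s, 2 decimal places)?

Energy encountered per unit search time: 0.05×13 + 0.101×16 + 0.05×10 + 0.0833×5.5 = 3.224 J/s.
Handling time per unit search time: 0.05×8.2 + 0.101×3 + 0.05×1.1 + 0.0833×14 = 1.934.
Rate = 3.224/(1 + 1.934) = 1.099 J/s.

1.10 J/s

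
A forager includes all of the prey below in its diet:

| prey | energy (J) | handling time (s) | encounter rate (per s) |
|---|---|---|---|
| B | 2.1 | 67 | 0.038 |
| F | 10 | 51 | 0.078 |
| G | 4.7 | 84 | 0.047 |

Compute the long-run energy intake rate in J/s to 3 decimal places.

0.094 J/s

R = Σλ_iE_i / (1 + Σλ_ih_i)
Numerator: 0.038×2.1 + 0.078×10 + 0.047×4.7 = 1.081
Denominator: 1 + 0.038×67 + 0.078×51 + 0.047×84 = 11.47
R = 1.081/11.47 = 0.0942 J/s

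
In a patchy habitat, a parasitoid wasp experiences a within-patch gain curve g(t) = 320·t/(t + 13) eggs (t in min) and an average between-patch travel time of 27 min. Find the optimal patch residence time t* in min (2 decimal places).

By the marginal value theorem, leave when the instantaneous gain rate g'(t) equals the habitat-wide average g(t)/(T + t).
g'(t) = 320·13/(t + 13)². Setting 320·13/(t+13)² = 320t/[(t+13)(27+t)] gives 13(27+t) = t(t+13), so t² = 13×27 = 351.
t* = √351 = 18.73 min.

18.73 min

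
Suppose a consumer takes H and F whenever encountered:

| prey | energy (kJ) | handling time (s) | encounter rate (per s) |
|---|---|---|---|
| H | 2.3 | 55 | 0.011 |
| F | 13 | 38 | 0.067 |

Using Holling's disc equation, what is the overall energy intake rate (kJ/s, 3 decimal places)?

R = (0.011×2.3 + 0.067×13) / (1 + 0.011×55 + 0.067×38) = 0.8963/4.151 = 0.2159 kJ/s.

0.216 kJ/s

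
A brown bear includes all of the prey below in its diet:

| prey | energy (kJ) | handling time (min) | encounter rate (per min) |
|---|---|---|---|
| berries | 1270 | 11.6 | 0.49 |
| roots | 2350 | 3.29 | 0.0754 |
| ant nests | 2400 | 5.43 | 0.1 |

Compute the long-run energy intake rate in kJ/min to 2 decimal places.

R = (0.49×1270 + 0.0754×2350 + 0.1×2400) / (1 + 0.49×11.6 + 0.0754×3.29 + 0.1×5.43) = 1039/7.475 = 139.1 kJ/min.

139.06 kJ/min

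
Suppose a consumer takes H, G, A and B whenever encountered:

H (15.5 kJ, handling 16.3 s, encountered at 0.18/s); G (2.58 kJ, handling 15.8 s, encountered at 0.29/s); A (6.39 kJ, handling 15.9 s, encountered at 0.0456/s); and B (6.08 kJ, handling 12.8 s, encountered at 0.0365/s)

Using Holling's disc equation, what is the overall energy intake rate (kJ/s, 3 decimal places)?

R = Σλ_iE_i / (1 + Σλ_ih_i)
Numerator: 0.18×15.5 + 0.29×2.58 + 0.0456×6.39 + 0.0365×6.08 = 4.052
Denominator: 1 + 0.18×16.3 + 0.29×15.8 + 0.0456×15.9 + 0.0365×12.8 = 9.708
R = 4.052/9.708 = 0.4173 kJ/s

0.417 kJ/s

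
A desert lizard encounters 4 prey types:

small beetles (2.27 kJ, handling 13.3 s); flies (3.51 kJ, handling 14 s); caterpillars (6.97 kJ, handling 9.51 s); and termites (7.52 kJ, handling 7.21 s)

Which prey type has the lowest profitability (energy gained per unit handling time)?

small beetles

In descending order of E/h:
termites: 7.52/7.21 = 1.04 kJ/s
caterpillars: 6.97/9.51 = 0.733 kJ/s
flies: 3.51/14 = 0.251 kJ/s
small beetles: 2.27/13.3 = 0.171 kJ/s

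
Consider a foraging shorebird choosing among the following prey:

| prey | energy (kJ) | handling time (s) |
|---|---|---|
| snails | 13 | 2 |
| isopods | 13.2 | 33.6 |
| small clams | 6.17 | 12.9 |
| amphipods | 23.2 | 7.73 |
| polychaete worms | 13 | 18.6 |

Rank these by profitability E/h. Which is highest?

In descending order of E/h:
snails: 13/2 = 6.5 kJ/s
amphipods: 23.2/7.73 = 3 kJ/s
polychaete worms: 13/18.6 = 0.699 kJ/s
small clams: 6.17/12.9 = 0.478 kJ/s
isopods: 13.2/33.6 = 0.393 kJ/s

snails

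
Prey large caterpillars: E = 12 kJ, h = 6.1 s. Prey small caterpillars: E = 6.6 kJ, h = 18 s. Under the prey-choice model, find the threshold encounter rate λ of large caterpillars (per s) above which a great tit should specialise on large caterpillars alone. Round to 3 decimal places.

At the threshold, the rate on large caterpillars alone equals the profitability of small caterpillars: λ·12/(1 + λ·6.1) = 6.6/18 = 0.3667.
Rearranging, λ(12 − 0.3667×6.1) = 0.3667, so λ = 0.3667/9.763 = 0.03756 per s.

0.038 per s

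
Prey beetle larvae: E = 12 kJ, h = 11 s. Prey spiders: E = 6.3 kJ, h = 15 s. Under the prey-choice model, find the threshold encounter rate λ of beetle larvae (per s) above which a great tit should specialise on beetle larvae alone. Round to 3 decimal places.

At the threshold, the rate on beetle larvae alone equals the profitability of spiders: λ·12/(1 + λ·11) = 6.3/15 = 0.42.
Rearranging, λ(12 − 0.42×11) = 0.42, so λ = 0.42/7.38 = 0.05691 per s.

0.057 per s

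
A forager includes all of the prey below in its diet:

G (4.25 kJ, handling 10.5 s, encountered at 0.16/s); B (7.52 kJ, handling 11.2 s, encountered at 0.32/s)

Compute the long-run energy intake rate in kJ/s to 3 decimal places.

R = Σλ_iE_i / (1 + Σλ_ih_i)
Numerator: 0.16×4.25 + 0.32×7.52 = 3.086
Denominator: 1 + 0.16×10.5 + 0.32×11.2 = 6.264
R = 3.086/6.264 = 0.4927 kJ/s

0.493 kJ/s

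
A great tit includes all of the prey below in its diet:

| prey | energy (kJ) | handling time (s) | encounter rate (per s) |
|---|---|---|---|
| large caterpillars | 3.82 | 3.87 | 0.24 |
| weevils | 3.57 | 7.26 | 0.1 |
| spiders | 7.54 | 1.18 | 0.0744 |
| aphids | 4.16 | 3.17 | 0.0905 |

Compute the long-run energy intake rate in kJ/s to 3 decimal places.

R = Σλ_iE_i / (1 + Σλ_ih_i)
Numerator: 0.24×3.82 + 0.1×3.57 + 0.0744×7.54 + 0.0905×4.16 = 2.211
Denominator: 1 + 0.24×3.87 + 0.1×7.26 + 0.0744×1.18 + 0.0905×3.17 = 3.029
R = 2.211/3.029 = 0.7299 kJ/s

0.730 kJ/s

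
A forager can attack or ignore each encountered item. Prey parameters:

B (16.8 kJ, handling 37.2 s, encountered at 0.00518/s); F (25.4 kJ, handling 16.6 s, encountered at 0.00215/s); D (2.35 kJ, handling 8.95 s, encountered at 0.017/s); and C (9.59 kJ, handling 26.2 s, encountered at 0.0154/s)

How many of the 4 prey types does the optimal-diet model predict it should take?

4

Profitabilities (E/h, kJ/s): F 1.53, B 0.452, C 0.366, D 0.263. Add prey in this order while the next type's profitability exceeds the intake rate on those already taken.
Rate on top 1: 0.05273. B: 0.452 > 0.05273 → include.
Rate on top 2: 0.1153. C: 0.366 > 0.1153 → include.
Rate on top 3: 0.1773. D: 0.263 > 0.1773 → include.
Optimal diet: F, B, C, D — 4 of 4 types.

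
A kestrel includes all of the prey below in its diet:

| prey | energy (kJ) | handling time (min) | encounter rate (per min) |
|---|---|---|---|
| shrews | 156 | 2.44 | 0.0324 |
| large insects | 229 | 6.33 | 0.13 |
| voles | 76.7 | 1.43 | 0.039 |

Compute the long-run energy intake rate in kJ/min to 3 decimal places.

Energy encountered per unit search time: 0.0324×156 + 0.13×229 + 0.039×76.7 = 37.82 kJ/min.
Handling time per unit search time: 0.0324×2.44 + 0.13×6.33 + 0.039×1.43 = 0.9577.
Rate = 37.82/(1 + 0.9577) = 19.32 kJ/min.

19.316 kJ/min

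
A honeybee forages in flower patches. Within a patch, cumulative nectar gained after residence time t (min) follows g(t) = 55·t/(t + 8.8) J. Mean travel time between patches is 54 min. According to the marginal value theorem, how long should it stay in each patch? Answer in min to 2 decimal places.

21.80 min

By the marginal value theorem, leave when the instantaneous gain rate g'(t) equals the habitat-wide average g(t)/(T + t).
g'(t) = 55·8.8/(t + 8.8)². Setting 55·8.8/(t+8.8)² = 55t/[(t+8.8)(54+t)] gives 8.8(54+t) = t(t+8.8), so t² = 8.8×54 = 475.2.
t* = √475.2 = 21.8 min.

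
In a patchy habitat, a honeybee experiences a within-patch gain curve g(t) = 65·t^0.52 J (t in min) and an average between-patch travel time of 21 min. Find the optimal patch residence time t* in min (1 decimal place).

Optimal t* satisfies g'(t*) = g(t*)/(T + t*).
g'(t) = 0.52·65·t^-0.48. Setting 0.52·65·t^-0.48 = 65·t^0.52/(21+t) gives 0.52(21+t) = t, so 0.48·t = 0.52×21.
t* = 0.52×21/0.48 = 22.75 min.

22.8 min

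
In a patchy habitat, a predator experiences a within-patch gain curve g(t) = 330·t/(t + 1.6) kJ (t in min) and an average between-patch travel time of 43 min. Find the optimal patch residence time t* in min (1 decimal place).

Optimal t* satisfies g'(t*) = g(t*)/(T + t*).
g'(t) = 330·1.6/(t + 1.6)². Setting 330·1.6/(t+1.6)² = 330t/[(t+1.6)(43+t)] gives 1.6(43+t) = t(t+1.6), so t² = 1.6×43 = 68.8.
t* = √68.8 = 8.295 min.

8.3 min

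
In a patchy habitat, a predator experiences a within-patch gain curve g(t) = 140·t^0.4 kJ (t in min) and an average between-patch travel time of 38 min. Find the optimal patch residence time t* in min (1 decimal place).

25.3 min

Optimal t* satisfies g'(t*) = g(t*)/(T + t*).
g'(t) = 0.4·140·t^-0.6. Setting 0.4·140·t^-0.6 = 140·t^0.4/(38+t) gives 0.4(38+t) = t, so 0.60·t = 0.4×38.
t* = 0.4×38/0.60 = 25.33 min.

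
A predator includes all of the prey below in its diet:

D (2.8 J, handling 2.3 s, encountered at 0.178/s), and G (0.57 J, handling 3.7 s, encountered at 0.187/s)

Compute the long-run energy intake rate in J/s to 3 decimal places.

0.288 J/s

R = Σλ_iE_i / (1 + Σλ_ih_i)
Numerator: 0.178×2.8 + 0.187×0.57 = 0.605
Denominator: 1 + 0.178×2.3 + 0.187×3.7 = 2.101
R = 0.605/2.101 = 0.2879 J/s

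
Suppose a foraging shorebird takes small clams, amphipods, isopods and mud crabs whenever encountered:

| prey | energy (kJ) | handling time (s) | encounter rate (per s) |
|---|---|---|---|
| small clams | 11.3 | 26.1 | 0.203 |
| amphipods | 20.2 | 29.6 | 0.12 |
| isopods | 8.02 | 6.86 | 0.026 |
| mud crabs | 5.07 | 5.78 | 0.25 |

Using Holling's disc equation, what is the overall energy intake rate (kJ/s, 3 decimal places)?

Energy encountered per unit search time: 0.203×11.3 + 0.12×20.2 + 0.026×8.02 + 0.25×5.07 = 6.194 kJ/s.
Handling time per unit search time: 0.203×26.1 + 0.12×29.6 + 0.026×6.86 + 0.25×5.78 = 10.47.
Rate = 6.194/(1 + 10.47) = 0.5398 kJ/s.

0.540 kJ/s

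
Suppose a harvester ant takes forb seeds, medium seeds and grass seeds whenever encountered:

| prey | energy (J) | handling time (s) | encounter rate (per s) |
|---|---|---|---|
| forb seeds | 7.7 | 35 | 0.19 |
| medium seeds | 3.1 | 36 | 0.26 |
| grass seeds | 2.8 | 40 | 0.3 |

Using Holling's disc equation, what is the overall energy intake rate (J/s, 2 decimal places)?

0.11 J/s

R = Σλ_iE_i / (1 + Σλ_ih_i)
Numerator: 0.19×7.7 + 0.26×3.1 + 0.3×2.8 = 3.109
Denominator: 1 + 0.19×35 + 0.26×36 + 0.3×40 = 29.01
R = 3.109/29.01 = 0.1072 J/s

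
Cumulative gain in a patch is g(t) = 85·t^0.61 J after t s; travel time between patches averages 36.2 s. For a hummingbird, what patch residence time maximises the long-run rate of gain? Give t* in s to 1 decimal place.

Maximise g(t)/(T+t): set derivative to zero → g'(t)(T+t) = g(t).
g'(t) = 0.61·85·t^-0.39. Setting 0.61·85·t^-0.39 = 85·t^0.61/(36.2+t) gives 0.61(36.2+t) = t, so 0.39·t = 0.61×36.2.
t* = 0.61×36.2/0.39 = 56.62 s.

56.6 s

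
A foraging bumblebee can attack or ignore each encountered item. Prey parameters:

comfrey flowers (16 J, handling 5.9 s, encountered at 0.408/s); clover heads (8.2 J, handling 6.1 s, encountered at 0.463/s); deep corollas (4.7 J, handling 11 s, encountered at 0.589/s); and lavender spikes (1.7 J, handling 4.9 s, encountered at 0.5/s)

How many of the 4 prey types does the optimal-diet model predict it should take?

1

E/h in descending order: comfrey flowers 2.71, clover heads 1.34, deep corollas 0.427, lavender spikes 0.347 J/s. The optimal diet is the largest prefix of this list for which every included type satisfies E_i/h_i > R on the types above it.
Rate on top 1: 1.916. clover heads: 1.34 < 1.916 → exclude; stop.
Optimal diet: comfrey flowers — 1 of 4 types.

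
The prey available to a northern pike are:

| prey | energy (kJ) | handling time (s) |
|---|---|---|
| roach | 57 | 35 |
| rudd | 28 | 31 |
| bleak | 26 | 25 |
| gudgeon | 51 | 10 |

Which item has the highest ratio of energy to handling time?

Profitability E/h (kJ/s): roach = 57/35 = 1.63, rudd = 28/31 = 0.903, bleak = 26/25 = 1.04, gudgeon = 51/10 = 5.1.
Ranked: gudgeon > roach > bleak > rudd.

gudgeon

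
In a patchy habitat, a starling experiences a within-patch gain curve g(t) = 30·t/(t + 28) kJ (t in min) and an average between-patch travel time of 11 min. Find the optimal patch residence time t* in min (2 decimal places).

Optimal t* satisfies g'(t*) = g(t*)/(T + t*).
g'(t) = 30·28/(t + 28)². Setting 30·28/(t+28)² = 30t/[(t+28)(11+t)] gives 28(11+t) = t(t+28), so t² = 28×11 = 308.
t* = √308 = 17.55 min.

17.55 min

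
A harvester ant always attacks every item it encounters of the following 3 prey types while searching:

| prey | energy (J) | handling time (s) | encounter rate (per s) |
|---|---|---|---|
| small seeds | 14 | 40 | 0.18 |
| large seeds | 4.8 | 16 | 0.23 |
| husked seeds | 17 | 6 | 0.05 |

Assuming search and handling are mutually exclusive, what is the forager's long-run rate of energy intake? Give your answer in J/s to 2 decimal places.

0.37 J/s

Energy encountered per unit search time: 0.18×14 + 0.23×4.8 + 0.05×17 = 4.474 J/s.
Handling time per unit search time: 0.18×40 + 0.23×16 + 0.05×6 = 11.18.
Rate = 4.474/(1 + 11.18) = 0.3673 J/s.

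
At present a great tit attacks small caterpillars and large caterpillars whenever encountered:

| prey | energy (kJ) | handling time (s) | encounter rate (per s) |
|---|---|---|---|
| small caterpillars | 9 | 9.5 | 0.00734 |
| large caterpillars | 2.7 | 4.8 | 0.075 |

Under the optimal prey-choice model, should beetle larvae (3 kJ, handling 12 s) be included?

On small caterpillars and large caterpillars alone, R = ΣλE/(1+Σλh) = 0.2686/1.43 = 0.1878 kJ/s.
Profitability of beetle larvae: 3/12 = 0.25 kJ/s.
0.25 > 0.1878, so adding beetle larvae raises the average — include it.

Yes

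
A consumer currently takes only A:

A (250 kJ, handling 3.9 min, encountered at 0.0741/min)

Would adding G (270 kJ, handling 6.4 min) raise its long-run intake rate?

Current rate: (0.0741×250)/(1 + 0.0741×3.9) = 14.37 kJ/min.
G: E/h = 270/6.4 = 42.19 kJ/min.
Since 42.19 > R, including G increases the long-run rate.

Yes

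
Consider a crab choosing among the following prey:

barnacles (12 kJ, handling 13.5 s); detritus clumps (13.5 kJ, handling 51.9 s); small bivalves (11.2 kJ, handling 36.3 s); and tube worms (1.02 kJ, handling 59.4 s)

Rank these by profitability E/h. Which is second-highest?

Profitability E/h (kJ/s): barnacles = 12/13.5 = 0.889, detritus clumps = 13.5/51.9 = 0.26, small bivalves = 11.2/36.3 = 0.309, tube worms = 1.02/59.4 = 0.0172.
Ranked: barnacles > small bivalves > detritus clumps > tube worms.

small bivalves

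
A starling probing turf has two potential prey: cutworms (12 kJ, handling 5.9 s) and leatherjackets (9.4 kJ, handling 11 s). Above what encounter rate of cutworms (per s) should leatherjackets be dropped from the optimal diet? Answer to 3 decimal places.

At the threshold, the rate on cutworms alone equals the profitability of leatherjackets: λ·12/(1 + λ·5.9) = 9.4/11 = 0.8545.
Rearranging, λ(12 − 0.8545×5.9) = 0.8545, so λ = 0.8545/6.958 = 0.1228 per s.

0.123 per s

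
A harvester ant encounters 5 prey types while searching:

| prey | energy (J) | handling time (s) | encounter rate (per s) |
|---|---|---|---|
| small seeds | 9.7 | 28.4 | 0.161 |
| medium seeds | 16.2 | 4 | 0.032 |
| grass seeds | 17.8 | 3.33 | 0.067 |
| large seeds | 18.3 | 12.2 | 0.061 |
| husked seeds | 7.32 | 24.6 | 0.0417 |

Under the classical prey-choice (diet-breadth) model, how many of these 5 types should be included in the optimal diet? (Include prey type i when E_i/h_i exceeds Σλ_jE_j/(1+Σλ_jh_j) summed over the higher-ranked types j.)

3

Rank by E/h (J/s): grass seeds 5.35, medium seeds 4.05, large seeds 1.5, small seeds 0.342, husked seeds 0.298. Include each in turn until the next type's E/h falls below the running intake rate.
Rate on top 1: 0.9751. medium seeds: 4.05 > 0.9751 → include.
Rate on top 2: 1.266. large seeds: 1.5 > 1.266 → include.
Rate on top 3: 1.349. small seeds: 0.342 < 1.349 → exclude; stop.
Optimal diet: grass seeds, medium seeds, large seeds — 3 of 5 types.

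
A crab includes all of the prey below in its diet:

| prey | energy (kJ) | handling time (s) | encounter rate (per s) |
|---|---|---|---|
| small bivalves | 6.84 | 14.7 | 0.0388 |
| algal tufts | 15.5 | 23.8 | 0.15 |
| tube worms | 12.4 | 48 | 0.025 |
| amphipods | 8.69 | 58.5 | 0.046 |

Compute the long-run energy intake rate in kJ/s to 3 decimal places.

R = Σλ_iE_i / (1 + Σλ_ih_i)
Numerator: 0.0388×6.84 + 0.15×15.5 + 0.025×12.4 + 0.046×8.69 = 3.3
Denominator: 1 + 0.0388×14.7 + 0.15×23.8 + 0.025×48 + 0.046×58.5 = 9.031
R = 3.3/9.031 = 0.3654 kJ/s

0.365 kJ/s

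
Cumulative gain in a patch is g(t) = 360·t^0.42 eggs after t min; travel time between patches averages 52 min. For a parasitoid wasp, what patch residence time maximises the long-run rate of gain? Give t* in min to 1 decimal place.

Optimal t* satisfies g'(t*) = g(t*)/(T + t*).
g'(t) = 0.42·360·t^-0.58. Setting 0.42·360·t^-0.58 = 360·t^0.42/(52+t) gives 0.42(52+t) = t, so 0.58·t = 0.42×52.
t* = 0.42×52/0.58 = 37.66 min.

37.7 min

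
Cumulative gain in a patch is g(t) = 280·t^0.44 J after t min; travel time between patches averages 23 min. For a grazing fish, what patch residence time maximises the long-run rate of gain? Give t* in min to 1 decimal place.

Optimal t* satisfies g'(t*) = g(t*)/(T + t*).
g'(t) = 0.44·280·t^-0.56. Setting 0.44·280·t^-0.56 = 280·t^0.44/(23+t) gives 0.44(23+t) = t, so 0.56·t = 0.44×23.
t* = 0.44×23/0.56 = 18.07 min.

18.1 min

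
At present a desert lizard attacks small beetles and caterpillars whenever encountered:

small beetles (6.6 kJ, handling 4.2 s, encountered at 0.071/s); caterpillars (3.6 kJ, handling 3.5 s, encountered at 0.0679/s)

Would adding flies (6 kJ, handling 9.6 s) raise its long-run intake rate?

Yes

Intake rate on the current diet: R = (0.071×6.6 + 0.0679×3.6) / (1 + 0.071×4.2 + 0.0679×3.5) = 0.713/1.536 = 0.4643 kJ/s.
flies: E/h = 6/9.6 = 0.625 kJ/s.
0.625 > 0.4643, so adding flies raises the average — include it.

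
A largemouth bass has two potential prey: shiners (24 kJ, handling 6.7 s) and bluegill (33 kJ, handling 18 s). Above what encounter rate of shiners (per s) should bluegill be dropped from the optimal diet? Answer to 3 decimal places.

At the threshold, the rate on shiners alone equals the profitability of bluegill: λ·24/(1 + λ·6.7) = 33/18 = 1.833.
Rearranging, λ(24 − 1.833×6.7) = 1.833, so λ = 1.833/11.72 = 0.1565 per s.

0.156 per s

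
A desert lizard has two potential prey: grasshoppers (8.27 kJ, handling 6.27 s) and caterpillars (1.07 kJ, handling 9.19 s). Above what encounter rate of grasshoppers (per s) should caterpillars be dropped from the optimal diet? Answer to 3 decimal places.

The zero-one rule: include caterpillars iff E₂/h₂ > λE₁/(1+λh₁). Equality gives the switch point.
λE₁h₂ = E₂ + λE₂h₁ ⇒ λ = E₂/(E₁h₂ − E₂h₁) = 1.07/(76 − 6.709) = 0.01544 per s.

0.015 per s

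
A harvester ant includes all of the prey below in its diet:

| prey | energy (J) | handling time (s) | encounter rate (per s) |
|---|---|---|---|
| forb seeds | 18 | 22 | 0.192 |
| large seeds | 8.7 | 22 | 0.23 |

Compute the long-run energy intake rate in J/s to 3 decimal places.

0.531 J/s

R = Σλ_iE_i / (1 + Σλ_ih_i)
Numerator: 0.192×18 + 0.23×8.7 = 5.457
Denominator: 1 + 0.192×22 + 0.23×22 = 10.28
R = 5.457/10.28 = 0.5306 J/s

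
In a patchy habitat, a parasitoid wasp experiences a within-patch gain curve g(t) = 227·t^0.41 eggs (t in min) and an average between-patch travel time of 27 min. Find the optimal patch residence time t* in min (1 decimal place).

Optimal t* satisfies g'(t*) = g(t*)/(T + t*).
g'(t) = 0.41·227·t^-0.59. Setting 0.41·227·t^-0.59 = 227·t^0.41/(27+t) gives 0.41(27+t) = t, so 0.59·t = 0.41×27.
t* = 0.41×27/0.59 = 18.76 min.

18.8 min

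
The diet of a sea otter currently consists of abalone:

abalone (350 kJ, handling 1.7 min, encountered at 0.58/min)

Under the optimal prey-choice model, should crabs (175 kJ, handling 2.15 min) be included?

No

Current rate: (0.58×350)/(1 + 0.58×1.7) = 102.2 kJ/min.
Profitability of crabs: 175/2.15 = 81.4 kJ/min.
81.4 < 102.2, so adding crabs would lower the average — exclude it.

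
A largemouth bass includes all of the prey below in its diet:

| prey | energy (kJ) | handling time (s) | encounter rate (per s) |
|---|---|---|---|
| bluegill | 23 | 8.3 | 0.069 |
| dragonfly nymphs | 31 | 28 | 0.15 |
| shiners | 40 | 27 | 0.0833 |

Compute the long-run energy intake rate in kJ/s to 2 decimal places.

R = (0.069×23 + 0.15×31 + 0.0833×40) / (1 + 0.069×8.3 + 0.15×28 + 0.0833×27) = 9.569/8.022 = 1.193 kJ/s.

1.19 kJ/s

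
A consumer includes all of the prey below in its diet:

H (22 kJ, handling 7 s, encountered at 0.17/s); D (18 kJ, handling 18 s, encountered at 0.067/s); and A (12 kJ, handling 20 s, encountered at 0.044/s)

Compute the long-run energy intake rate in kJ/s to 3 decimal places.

1.280 kJ/s

Energy encountered per unit search time: 0.17×22 + 0.067×18 + 0.044×12 = 5.474 kJ/s.
Handling time per unit search time: 0.17×7 + 0.067×18 + 0.044×20 = 3.276.
Rate = 5.474/(1 + 3.276) = 1.28 kJ/s.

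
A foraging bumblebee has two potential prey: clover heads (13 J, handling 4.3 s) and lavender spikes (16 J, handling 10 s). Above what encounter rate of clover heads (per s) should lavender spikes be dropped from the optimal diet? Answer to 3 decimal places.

The zero-one rule: include lavender spikes iff E₂/h₂ > λE₁/(1+λh₁). Equality gives the switch point.
λE₁h₂ = E₂ + λE₂h₁ ⇒ λ = E₂/(E₁h₂ − E₂h₁) = 16/(130 − 68.8) = 0.2614 per s.

0.261 per s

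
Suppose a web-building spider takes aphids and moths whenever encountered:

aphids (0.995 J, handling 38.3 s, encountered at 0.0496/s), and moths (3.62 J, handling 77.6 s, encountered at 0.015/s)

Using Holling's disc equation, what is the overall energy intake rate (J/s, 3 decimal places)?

Energy encountered per unit search time: 0.0496×0.995 + 0.015×3.62 = 0.1037 J/s.
Handling time per unit search time: 0.0496×38.3 + 0.015×77.6 = 3.064.
Rate = 0.1037/(1 + 3.064) = 0.02551 J/s.

0.026 J/s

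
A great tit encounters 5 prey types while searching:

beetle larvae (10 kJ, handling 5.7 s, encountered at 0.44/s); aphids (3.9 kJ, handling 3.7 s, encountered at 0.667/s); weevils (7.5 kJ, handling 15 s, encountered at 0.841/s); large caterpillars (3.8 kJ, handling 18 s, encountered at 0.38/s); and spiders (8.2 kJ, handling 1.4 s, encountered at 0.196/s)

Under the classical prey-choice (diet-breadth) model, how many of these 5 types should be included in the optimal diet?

Profitabilities (E/h, kJ/s): spiders 5.86, beetle larvae 1.75, aphids 1.05, weevils 0.5, large caterpillars 0.211. Add prey in this order while the next type's profitability exceeds the intake rate on those already taken.
Rate on top 1: 1.261. beetle larvae: 1.75 > 1.261 → include.
Rate on top 2: 1.588. aphids: 1.05 < 1.588 → exclude; stop.
Optimal diet: spiders, beetle larvae — 2 of 5 types.

2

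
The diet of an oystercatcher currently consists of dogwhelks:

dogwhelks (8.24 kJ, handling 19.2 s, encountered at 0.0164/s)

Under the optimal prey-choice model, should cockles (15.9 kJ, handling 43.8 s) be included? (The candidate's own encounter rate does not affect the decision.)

Yes

On dogwhelks alone, R = ΣλE/(1+Σλh) = 0.1351/1.315 = 0.1028 kJ/s.
Profitability of cockles: 15.9/43.8 = 0.363 kJ/s.
Since 0.363 > R, including cockles increases the long-run rate.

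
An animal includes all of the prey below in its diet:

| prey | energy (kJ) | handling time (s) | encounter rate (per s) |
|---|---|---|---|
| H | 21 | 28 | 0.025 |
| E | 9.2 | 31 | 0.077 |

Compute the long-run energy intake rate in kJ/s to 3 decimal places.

R = (0.025×21 + 0.077×9.2) / (1 + 0.025×28 + 0.077×31) = 1.233/4.087 = 0.3018 kJ/s.

0.302 kJ/s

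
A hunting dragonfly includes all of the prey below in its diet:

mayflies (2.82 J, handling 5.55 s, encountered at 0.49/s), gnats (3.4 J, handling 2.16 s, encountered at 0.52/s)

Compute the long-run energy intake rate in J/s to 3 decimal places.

Energy encountered per unit search time: 0.49×2.82 + 0.52×3.4 = 3.15 J/s.
Handling time per unit search time: 0.49×5.55 + 0.52×2.16 = 3.843.
Rate = 3.15/(1 + 3.843) = 0.6504 J/s.

0.650 J/s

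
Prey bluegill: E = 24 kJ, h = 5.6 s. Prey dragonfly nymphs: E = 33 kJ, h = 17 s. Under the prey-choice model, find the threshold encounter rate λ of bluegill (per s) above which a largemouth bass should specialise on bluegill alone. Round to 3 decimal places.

Drop dragonfly nymphs once their profitability E₂/h₂ falls below the rate achievable on bluegill alone: E₂/h₂ = λE₁/(1 + λh₁).
Solve for λ: λE₁h₂ = E₂(1 + λh₁) → λ(E₁h₂ − E₂h₁) = E₂ → λ = E₂/(E₁h₂ − E₂h₁).
λ = 33/(24×17 − 33×5.6) = 33/223.2 = 0.1478 per s.

0.148 per s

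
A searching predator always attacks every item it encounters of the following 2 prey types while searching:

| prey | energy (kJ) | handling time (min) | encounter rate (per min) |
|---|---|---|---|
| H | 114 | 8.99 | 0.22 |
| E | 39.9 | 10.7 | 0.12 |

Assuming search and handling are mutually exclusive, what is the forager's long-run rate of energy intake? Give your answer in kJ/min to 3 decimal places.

7.008 kJ/min

Energy encountered per unit search time: 0.22×114 + 0.12×39.9 = 29.87 kJ/min.
Handling time per unit search time: 0.22×8.99 + 0.12×10.7 = 3.262.
Rate = 29.87/(1 + 3.262) = 7.008 kJ/min.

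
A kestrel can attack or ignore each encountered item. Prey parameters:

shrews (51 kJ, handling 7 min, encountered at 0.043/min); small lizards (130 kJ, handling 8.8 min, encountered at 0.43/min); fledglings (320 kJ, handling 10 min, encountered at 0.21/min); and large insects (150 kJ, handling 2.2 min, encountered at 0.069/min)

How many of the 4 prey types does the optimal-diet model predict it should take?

E/h in descending order: large insects 68.2, fledglings 32, small lizards 14.8, shrews 7.29 kJ/min. The optimal diet is the largest prefix of this list for which every included type satisfies E_i/h_i > R on the types above it.
Rate on top 1: 8.986. fledglings: 32 > 8.986 → include.
Rate on top 2: 23.85. small lizards: 14.8 < 23.85 → exclude; stop.
Optimal diet: large insects, fledglings — 2 of 4 types.

2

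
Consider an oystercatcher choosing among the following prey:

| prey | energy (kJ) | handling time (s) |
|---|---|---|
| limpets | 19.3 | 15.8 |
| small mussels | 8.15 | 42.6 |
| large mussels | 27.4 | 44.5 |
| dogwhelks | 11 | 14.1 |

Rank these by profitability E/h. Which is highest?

Profitability E/h (kJ/s): limpets = 19.3/15.8 = 1.22, small mussels = 8.15/42.6 = 0.191, large mussels = 27.4/44.5 = 0.616, dogwhelks = 11/14.1 = 0.78.
Ranked: limpets > dogwhelks > large mussels > small mussels.

limpets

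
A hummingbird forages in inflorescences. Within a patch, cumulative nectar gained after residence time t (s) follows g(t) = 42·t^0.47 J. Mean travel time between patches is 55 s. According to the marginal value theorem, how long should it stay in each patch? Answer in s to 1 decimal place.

48.8 s

By the marginal value theorem, leave when the instantaneous gain rate g'(t) equals the habitat-wide average g(t)/(T + t).
g'(t) = 0.47·42·t^-0.53. Setting 0.47·42·t^-0.53 = 42·t^0.47/(55+t) gives 0.47(55+t) = t, so 0.53·t = 0.47×55.
t* = 0.47×55/0.53 = 48.77 s.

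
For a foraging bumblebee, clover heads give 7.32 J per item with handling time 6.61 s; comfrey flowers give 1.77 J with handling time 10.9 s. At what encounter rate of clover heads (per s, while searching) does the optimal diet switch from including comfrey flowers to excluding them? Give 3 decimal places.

Drop comfrey flowers once their profitability E₂/h₂ falls below the rate achievable on clover heads alone: E₂/h₂ = λE₁/(1 + λh₁).
Solve for λ: λE₁h₂ = E₂(1 + λh₁) → λ(E₁h₂ − E₂h₁) = E₂ → λ = E₂/(E₁h₂ − E₂h₁).
λ = 1.77/(7.32×10.9 − 1.77×6.61) = 1.77/68.09 = 0.026 per s.

0.026 per s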